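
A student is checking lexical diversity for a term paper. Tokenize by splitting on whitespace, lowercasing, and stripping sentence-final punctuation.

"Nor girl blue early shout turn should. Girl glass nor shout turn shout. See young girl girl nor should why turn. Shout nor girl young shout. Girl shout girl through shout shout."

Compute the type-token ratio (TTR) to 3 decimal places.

0.375

N = 32 tokens, V = 12 types.
TTR = V / N = 12 / 32 = 0.375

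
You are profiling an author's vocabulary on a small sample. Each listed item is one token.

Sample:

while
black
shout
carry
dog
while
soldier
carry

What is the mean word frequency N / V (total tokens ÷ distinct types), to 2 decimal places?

1.33

N = 8 tokens, V = 6 types.
Mean frequency = N / V = 8 / 6 = 1.33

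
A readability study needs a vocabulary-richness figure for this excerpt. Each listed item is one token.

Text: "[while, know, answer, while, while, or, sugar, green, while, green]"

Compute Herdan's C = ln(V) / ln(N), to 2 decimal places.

N = 10, V = 6.
ln(V) = 1.791759, ln(N) = 2.302585
C = 1.791759 / 2.302585 = 0.78

0.78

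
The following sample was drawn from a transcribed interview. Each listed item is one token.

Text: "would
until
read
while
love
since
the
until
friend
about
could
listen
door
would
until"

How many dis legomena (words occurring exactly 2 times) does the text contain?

Frequencies: until:3, would:2, read:1, while:1, love:1, since:1, the:1, friend:1, about:1, could:1, listen:1, door:1
Words with frequency 2: would

1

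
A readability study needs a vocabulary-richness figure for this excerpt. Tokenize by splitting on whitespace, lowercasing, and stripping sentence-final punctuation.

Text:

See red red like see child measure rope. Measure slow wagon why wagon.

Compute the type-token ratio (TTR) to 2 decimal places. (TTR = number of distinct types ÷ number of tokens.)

0.69

N = 13 tokens, V = 9 types.
TTR = V / N = 9 / 13 = 0.69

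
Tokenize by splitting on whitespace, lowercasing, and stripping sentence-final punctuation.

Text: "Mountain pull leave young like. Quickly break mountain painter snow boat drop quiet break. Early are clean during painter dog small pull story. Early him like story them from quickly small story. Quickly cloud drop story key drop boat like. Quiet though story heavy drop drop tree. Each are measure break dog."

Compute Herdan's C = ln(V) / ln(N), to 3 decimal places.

0.852

N = 52, V = 29.
ln(V) = 3.367296, ln(N) = 3.951244
C = 3.367296 / 3.951244 = 0.852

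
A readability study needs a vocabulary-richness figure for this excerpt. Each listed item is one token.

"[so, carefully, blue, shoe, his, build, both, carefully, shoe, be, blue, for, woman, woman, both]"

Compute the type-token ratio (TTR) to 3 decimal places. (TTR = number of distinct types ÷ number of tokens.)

N = 15 tokens, V = 10 types.
TTR = V / N = 10 / 15 = 0.667

0.667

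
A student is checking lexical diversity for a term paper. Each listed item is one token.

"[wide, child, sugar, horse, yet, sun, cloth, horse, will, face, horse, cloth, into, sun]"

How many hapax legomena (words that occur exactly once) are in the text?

Frequencies: horse:3, sun:2, cloth:2, wide:1, child:1, sugar:1, yet:1, will:1, face:1, into:1
Hapax (freq=1): child, face, into, sugar, wide, will, yet

7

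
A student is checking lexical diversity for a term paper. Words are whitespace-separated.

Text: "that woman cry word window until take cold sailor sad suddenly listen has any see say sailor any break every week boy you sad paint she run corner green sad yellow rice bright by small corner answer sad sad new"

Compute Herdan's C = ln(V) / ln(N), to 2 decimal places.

N = 40, V = 33.
ln(V) = 3.496508, ln(N) = 3.688879
C = 3.496508 / 3.688879 = 0.95

0.95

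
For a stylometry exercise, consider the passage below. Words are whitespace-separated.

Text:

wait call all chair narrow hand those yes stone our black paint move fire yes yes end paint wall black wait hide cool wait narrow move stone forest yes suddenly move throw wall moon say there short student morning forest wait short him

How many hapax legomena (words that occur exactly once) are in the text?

Frequencies: wait:4, yes:4, move:3, narrow:2, stone:2, black:2, paint:2, wall:2, forest:2, short:2, call:1, all:1, chair:1, hand:1, those:1, our:1, fire:1, end:1, hide:1, cool:1, … (8 more, each freq 1)
Hapax (freq=1): all, call, chair, cool, end, fire, hand, hide, him, moon, morning, our, say, student, suddenly, there, those, throw

18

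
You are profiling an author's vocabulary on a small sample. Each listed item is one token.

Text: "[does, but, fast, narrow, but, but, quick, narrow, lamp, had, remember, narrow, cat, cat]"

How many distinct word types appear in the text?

Distinct types: {but, cat, does, fast, had, lamp, narrow, quick, remember}
V = 9

9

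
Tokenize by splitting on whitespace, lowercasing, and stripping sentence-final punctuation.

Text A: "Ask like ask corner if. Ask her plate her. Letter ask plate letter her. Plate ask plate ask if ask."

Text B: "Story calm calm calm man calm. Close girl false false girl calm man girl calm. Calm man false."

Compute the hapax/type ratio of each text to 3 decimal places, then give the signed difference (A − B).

-0.047

A: hapax=2, V=7, ratio=0.286
B: hapax=2, V=6, ratio=0.333
Difference = 0.286 − 0.333 = -0.047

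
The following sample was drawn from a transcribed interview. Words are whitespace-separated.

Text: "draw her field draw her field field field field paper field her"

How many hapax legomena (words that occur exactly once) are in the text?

1

Frequencies: field:6, her:3, draw:2, paper:1
Hapax (freq=1): paper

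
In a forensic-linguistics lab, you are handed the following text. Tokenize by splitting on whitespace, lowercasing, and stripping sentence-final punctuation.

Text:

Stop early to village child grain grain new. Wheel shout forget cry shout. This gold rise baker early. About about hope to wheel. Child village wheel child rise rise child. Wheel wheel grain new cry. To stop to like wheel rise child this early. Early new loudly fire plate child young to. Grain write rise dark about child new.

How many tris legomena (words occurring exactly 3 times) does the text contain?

Frequencies: child:7, wheel:6, to:5, rise:5, early:4, grain:4, new:4, about:3, stop:2, village:2, shout:2, cry:2, this:2, forget:1, gold:1, baker:1, hope:1, like:1, loudly:1, fire:1, … (4 more, each freq 1)
Words with frequency 3: about

1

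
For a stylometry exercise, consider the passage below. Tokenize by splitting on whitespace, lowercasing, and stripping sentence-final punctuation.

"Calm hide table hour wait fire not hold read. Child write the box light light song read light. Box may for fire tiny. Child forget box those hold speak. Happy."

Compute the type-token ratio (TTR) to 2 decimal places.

0.73

N = 30 tokens, V = 22 types.
TTR = V / N = 22 / 30 = 0.73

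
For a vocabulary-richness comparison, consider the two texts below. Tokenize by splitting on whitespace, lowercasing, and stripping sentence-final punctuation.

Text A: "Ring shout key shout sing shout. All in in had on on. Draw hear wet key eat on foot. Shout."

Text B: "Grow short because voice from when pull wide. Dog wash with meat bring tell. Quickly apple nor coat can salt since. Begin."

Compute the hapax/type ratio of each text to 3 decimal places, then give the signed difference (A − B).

-0.308

A: hapax=9, V=13, ratio=0.692
B: hapax=22, V=22, ratio=1.000
Difference = 0.692 − 1.000 = -0.308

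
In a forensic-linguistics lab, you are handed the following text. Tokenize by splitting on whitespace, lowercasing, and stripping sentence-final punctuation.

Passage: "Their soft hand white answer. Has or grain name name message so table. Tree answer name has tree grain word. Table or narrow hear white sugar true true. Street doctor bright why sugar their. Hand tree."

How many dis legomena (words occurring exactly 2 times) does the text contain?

Frequencies: name:3, tree:3, their:2, hand:2, white:2, answer:2, has:2, or:2, grain:2, table:2, sugar:2, true:2, soft:1, message:1, so:1, word:1, narrow:1, hear:1, street:1, doctor:1, … (2 more, each freq 1)
Words with frequency 2: answer, grain, hand, has, or, sugar, table, their, true, white

10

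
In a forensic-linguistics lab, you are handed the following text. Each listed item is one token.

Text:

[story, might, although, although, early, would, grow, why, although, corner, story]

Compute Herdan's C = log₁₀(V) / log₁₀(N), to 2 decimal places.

0.87

N = 11, V = 8.
log₁₀(V) = 0.903090, log₁₀(N) = 1.041393
C = 0.903090 / 1.041393 = 0.87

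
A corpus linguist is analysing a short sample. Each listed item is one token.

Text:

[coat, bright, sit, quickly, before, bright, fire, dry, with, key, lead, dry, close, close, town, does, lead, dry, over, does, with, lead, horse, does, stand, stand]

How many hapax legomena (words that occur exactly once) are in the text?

Frequencies: dry:3, lead:3, does:3, bright:2, with:2, close:2, stand:2, coat:1, sit:1, quickly:1, before:1, fire:1, key:1, town:1, over:1, horse:1
Hapax (freq=1): before, coat, fire, horse, key, over, quickly, sit, town

9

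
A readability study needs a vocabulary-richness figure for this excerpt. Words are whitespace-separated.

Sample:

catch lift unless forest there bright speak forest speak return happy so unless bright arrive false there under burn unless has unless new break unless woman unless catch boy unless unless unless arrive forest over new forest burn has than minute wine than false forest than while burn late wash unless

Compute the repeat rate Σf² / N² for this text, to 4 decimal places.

0.0727

Frequencies: unless:10, forest:5, burn:3, than:3, catch:2, there:2, bright:2, speak:2, arrive:2, false:2, has:2, new:2, lift:1, return:1, happy:1, so:1, under:1, break:1, woman:1, boy:1, … (6 more, each freq 1)
Σf² = 189; N² = 2601
Repeat rate = 189 / 2601 = 0.0727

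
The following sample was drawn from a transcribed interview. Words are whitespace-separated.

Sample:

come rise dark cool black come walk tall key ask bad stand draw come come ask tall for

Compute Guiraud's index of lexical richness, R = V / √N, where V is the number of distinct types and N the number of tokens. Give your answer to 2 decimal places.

3.06

N = 18, V = 13.
√N = 4.242641
R = 13 / 4.242641 = 3.06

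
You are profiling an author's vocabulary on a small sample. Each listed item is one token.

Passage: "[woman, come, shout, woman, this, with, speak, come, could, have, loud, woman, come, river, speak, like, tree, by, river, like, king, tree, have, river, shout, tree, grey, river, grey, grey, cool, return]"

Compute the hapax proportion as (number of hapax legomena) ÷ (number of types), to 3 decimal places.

0.471

Frequencies: river:4, woman:3, come:3, tree:3, grey:3, shout:2, speak:2, have:2, like:2, this:1, with:1, could:1, loud:1, by:1, king:1, cool:1, return:1
Hapax count = 8; type count = 17.
Ratio = 8 / 17 = 0.471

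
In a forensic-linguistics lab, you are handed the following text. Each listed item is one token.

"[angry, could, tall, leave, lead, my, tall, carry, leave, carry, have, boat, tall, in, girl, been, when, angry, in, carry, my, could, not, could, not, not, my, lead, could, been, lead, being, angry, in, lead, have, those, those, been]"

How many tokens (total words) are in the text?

Tokens: angry, could, tall, leave, lead, my, tall, carry, leave, carry, have, boat, tall, in, girl, been, when, angry, in, carry, my, could, not, could, not, not, my, lead, could, been, lead, being, angry, in, lead, have, those, those, been
N = 39

39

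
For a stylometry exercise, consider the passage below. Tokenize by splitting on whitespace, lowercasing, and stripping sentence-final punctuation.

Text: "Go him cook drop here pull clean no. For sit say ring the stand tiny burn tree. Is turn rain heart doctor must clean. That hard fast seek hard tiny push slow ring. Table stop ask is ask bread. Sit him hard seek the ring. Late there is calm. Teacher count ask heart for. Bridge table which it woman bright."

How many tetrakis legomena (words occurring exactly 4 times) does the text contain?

0

Frequencies: ring:3, is:3, hard:3, ask:3, him:2, clean:2, for:2, sit:2, the:2, tiny:2, heart:2, seek:2, table:2, go:1, cook:1, drop:1, here:1, pull:1, no:1, say:1, … (23 more, each freq 1)
Words with frequency 4: (none)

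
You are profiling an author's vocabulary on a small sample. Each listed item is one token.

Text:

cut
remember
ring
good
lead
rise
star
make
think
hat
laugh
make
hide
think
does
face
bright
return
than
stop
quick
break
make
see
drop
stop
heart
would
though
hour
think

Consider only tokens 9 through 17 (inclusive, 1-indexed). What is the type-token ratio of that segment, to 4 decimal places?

Segment tokens 9–17: think, hat, laugh, make, hide, think, does, face, bright
Segment N = 9, segment V = 8.
TTR = 8 / 9 = 0.8889

0.8889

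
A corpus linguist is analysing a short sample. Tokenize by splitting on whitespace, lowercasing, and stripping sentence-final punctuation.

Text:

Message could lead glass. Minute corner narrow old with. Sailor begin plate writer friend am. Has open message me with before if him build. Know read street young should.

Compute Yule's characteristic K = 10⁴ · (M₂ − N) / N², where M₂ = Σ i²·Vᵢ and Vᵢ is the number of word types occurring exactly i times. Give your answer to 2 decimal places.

47.56

Frequencies: message:2, with:2, could:1, lead:1, glass:1, minute:1, corner:1, narrow:1, old:1, sailor:1, begin:1, plate:1, writer:1, friend:1, am:1, has:1, open:1, me:1, before:1, if:1, … (7 more, each freq 1)
N = 29. Frequency spectrum: V_1=25, V_2=2
M₂ = 1²·25 + 2²·2 = 33
K = 10000 × (33 − 29) / 29² = 47.56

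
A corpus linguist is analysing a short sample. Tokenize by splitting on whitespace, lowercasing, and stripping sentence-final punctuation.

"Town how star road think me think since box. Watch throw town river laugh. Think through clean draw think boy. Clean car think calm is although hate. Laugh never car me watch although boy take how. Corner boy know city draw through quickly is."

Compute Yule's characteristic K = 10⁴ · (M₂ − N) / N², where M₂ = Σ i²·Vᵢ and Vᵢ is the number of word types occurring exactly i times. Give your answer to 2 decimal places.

Frequencies: think:5, boy:3, town:2, how:2, me:2, watch:2, laugh:2, through:2, clean:2, draw:2, car:2, is:2, although:2, star:1, road:1, since:1, box:1, throw:1, river:1, calm:1, … (7 more, each freq 1)
N = 44. Frequency spectrum: V_1=14, V_2=11, V_3=1, V_5=1
M₂ = 1²·14 + 2²·11 + 3²·1 + 5²·1 = 92
K = 10000 × (92 − 44) / 44² = 247.93

247.93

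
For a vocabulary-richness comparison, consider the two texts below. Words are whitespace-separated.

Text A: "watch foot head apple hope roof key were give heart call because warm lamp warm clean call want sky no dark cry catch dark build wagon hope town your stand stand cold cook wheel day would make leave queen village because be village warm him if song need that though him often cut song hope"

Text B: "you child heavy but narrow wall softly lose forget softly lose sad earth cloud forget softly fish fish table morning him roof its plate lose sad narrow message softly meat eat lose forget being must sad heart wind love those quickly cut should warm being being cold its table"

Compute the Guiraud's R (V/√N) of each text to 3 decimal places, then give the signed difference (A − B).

1.219

A: V=44, N=55, R=5.933
B: V=33, N=49, R=4.714
Difference = 5.933 − 4.714 = 1.219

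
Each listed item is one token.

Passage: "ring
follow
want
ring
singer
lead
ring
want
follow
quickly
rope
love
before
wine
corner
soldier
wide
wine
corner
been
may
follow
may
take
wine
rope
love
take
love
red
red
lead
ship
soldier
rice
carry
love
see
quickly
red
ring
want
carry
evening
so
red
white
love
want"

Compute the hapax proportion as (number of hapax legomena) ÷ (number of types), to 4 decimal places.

0.4167

Frequencies: love:5, ring:4, want:4, red:4, follow:3, wine:3, lead:2, quickly:2, rope:2, corner:2, soldier:2, may:2, take:2, carry:2, singer:1, before:1, wide:1, been:1, ship:1, rice:1, … (4 more, each freq 1)
Hapax count = 10; type count = 24.
Ratio = 10 / 24 = 0.4167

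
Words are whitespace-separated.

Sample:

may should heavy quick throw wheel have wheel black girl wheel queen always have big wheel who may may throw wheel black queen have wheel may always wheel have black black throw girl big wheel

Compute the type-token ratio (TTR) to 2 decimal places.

N = 35 tokens, V = 13 types.
TTR = V / N = 13 / 35 = 0.37

0.37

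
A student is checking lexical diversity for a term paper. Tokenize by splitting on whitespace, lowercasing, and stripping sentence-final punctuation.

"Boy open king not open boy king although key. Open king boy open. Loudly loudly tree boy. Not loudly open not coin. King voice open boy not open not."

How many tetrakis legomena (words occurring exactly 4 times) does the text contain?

Frequencies: open:7, boy:5, not:5, king:4, loudly:3, although:1, key:1, tree:1, coin:1, voice:1
Words with frequency 4: king

1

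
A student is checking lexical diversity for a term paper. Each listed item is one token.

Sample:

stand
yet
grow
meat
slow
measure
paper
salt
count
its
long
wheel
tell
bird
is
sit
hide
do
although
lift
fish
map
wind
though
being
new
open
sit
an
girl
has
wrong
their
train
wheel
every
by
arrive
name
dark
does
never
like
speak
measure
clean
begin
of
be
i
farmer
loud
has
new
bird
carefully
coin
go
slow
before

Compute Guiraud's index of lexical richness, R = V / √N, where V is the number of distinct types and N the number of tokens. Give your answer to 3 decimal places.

N = 60, V = 53.
√N = 7.745967
R = 53 / 7.745967 = 6.842

6.842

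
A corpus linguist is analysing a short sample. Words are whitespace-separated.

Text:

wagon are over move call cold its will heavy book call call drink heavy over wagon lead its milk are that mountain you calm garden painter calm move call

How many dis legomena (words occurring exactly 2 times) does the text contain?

7

Frequencies: call:4, wagon:2, are:2, over:2, move:2, its:2, heavy:2, calm:2, cold:1, will:1, book:1, drink:1, lead:1, milk:1, that:1, mountain:1, you:1, garden:1, painter:1
Words with frequency 2: are, calm, heavy, its, move, over, wagon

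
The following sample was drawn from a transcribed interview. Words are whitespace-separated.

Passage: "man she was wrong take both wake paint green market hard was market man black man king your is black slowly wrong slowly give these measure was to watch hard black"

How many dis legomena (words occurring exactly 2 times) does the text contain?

Frequencies: man:3, was:3, black:3, wrong:2, market:2, hard:2, slowly:2, she:1, take:1, both:1, wake:1, paint:1, green:1, king:1, your:1, is:1, give:1, these:1, measure:1, to:1, … (1 more, each freq 1)
Words with frequency 2: hard, market, slowly, wrong

4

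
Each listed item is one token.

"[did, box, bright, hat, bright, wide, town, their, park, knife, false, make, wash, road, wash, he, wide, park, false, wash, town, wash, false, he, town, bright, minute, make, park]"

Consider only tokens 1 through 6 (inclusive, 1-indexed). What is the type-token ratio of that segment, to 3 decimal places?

0.833

Segment tokens 1–6: did, box, bright, hat, bright, wide
Segment N = 6, segment V = 5.
TTR = 5 / 6 = 0.833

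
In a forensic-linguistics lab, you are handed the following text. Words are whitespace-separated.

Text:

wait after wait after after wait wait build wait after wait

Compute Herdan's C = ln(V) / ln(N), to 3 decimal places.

N = 11, V = 3.
ln(V) = 1.098612, ln(N) = 2.397895
C = 1.098612 / 2.397895 = 0.458

0.458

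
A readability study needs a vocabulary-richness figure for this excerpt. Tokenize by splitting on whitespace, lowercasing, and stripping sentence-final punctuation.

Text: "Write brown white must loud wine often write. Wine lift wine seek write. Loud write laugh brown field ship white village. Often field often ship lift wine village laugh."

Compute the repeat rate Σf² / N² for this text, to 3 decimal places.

Frequencies: write:4, wine:4, often:3, brown:2, white:2, loud:2, lift:2, laugh:2, field:2, ship:2, village:2, must:1, seek:1
Σf² = 75; N² = 841
Repeat rate = 75 / 841 = 0.089

0.089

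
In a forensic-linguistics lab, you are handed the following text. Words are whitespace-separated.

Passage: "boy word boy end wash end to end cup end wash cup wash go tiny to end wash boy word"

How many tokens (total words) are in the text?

20

Tokens: boy, word, boy, end, wash, end, to, end, cup, end, wash, cup, wash, go, tiny, to, end, wash, boy, word
N = 20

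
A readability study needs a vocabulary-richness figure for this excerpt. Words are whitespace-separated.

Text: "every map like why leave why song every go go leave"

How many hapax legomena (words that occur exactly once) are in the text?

Frequencies: every:2, why:2, leave:2, go:2, map:1, like:1, song:1
Hapax (freq=1): like, map, song

3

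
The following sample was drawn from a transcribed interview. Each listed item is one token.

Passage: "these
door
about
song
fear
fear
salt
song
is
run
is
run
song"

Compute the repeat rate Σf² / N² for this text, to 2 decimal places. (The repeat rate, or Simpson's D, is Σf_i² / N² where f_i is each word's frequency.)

Frequencies: song:3, fear:2, is:2, run:2, these:1, door:1, about:1, salt:1
Σf² = 25; N² = 169
Repeat rate = 25 / 169 = 0.15

0.15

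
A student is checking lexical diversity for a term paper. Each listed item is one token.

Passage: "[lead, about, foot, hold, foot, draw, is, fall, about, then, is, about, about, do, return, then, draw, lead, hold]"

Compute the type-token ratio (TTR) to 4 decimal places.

0.5263

N = 19 tokens, V = 10 types.
TTR = V / N = 10 / 19 = 0.5263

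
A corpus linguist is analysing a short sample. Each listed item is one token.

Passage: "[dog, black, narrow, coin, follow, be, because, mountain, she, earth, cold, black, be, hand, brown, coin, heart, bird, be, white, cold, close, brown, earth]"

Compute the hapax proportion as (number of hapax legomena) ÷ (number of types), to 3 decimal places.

Frequencies: be:3, black:2, coin:2, earth:2, cold:2, brown:2, dog:1, narrow:1, follow:1, because:1, mountain:1, she:1, hand:1, heart:1, bird:1, white:1, close:1
Hapax count = 11; type count = 17.
Ratio = 11 / 17 = 0.647

0.647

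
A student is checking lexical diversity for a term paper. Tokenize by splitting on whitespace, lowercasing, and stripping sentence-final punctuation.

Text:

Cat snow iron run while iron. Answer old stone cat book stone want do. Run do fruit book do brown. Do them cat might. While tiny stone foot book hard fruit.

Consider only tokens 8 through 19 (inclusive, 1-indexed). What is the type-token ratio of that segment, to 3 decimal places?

Segment tokens 8–19: old, stone, cat, book, stone, want, do, run, do, fruit, book, do
Segment N = 12, segment V = 8.
TTR = 8 / 12 = 0.667

0.667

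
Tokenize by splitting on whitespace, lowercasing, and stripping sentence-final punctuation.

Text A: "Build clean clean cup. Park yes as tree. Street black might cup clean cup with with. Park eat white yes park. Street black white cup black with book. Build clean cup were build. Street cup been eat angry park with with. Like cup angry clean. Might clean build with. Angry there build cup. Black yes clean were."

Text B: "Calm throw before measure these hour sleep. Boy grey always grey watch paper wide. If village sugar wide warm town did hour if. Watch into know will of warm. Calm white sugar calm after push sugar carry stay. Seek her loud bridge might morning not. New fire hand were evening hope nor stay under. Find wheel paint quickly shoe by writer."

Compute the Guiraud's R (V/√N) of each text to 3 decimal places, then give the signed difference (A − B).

A: V=19, N=57, R=2.517
B: V=50, N=61, R=6.402
Difference = 2.517 − 6.402 = -3.885

-3.885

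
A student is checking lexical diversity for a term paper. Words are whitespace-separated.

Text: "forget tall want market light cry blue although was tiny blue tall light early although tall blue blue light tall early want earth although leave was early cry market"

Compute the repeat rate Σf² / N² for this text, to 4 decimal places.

0.0939

Frequencies: tall:4, blue:4, light:3, although:3, early:3, want:2, market:2, cry:2, was:2, forget:1, tiny:1, earth:1, leave:1
Σf² = 79; N² = 841
Repeat rate = 79 / 841 = 0.0939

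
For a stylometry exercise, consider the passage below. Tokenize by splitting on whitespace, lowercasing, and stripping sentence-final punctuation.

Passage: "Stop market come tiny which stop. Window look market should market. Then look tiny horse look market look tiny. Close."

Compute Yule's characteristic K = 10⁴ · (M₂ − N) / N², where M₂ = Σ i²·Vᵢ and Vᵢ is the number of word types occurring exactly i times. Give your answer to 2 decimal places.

800.00

Frequencies: market:4, look:4, tiny:3, stop:2, come:1, which:1, window:1, should:1, then:1, horse:1, close:1
N = 20. Frequency spectrum: V_1=7, V_2=1, V_3=1, V_4=2
M₂ = 1²·7 + 2²·1 + 3²·1 + 4²·2 = 52
K = 10000 × (52 − 20) / 20² = 800.00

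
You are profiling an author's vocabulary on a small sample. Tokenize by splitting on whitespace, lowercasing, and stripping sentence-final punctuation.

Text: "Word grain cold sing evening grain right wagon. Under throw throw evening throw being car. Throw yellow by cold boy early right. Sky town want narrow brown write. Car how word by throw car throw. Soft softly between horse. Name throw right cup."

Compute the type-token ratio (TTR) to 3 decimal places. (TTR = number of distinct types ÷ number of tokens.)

N = 43 tokens, V = 28 types.
TTR = V / N = 28 / 43 = 0.651

0.651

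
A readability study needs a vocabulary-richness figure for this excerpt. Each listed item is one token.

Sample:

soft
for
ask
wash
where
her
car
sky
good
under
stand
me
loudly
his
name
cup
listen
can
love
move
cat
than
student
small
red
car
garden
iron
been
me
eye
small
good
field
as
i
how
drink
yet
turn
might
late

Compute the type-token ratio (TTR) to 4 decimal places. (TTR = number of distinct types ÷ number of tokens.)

N = 42 tokens, V = 38 types.
TTR = V / N = 38 / 42 = 0.9048

0.9048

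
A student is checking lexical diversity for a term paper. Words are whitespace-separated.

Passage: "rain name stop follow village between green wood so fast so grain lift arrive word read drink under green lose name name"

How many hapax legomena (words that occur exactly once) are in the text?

15

Frequencies: name:3, green:2, so:2, rain:1, stop:1, follow:1, village:1, between:1, wood:1, fast:1, grain:1, lift:1, arrive:1, word:1, read:1, drink:1, under:1, lose:1
Hapax (freq=1): arrive, between, drink, fast, follow, grain, lift, lose, rain, read, stop, under, village, wood, word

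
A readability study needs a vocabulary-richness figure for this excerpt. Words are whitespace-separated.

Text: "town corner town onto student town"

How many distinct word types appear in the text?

4

Distinct types: {corner, onto, student, town}
V = 4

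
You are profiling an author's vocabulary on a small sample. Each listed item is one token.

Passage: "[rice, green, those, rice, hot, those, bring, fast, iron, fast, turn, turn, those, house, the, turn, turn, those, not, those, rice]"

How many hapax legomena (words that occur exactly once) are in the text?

7

Frequencies: those:5, turn:4, rice:3, fast:2, green:1, hot:1, bring:1, iron:1, house:1, the:1, not:1
Hapax (freq=1): bring, green, hot, house, iron, not, the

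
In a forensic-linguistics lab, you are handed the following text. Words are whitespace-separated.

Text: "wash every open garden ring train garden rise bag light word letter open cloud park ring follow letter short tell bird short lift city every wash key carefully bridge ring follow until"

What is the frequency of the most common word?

3

Frequencies: ring:3, wash:2, every:2, open:2, garden:2, letter:2, follow:2, short:2, train:1, rise:1, bag:1, light:1, word:1, cloud:1, park:1, tell:1, bird:1, lift:1, city:1, key:1, … (3 more, each freq 1)
Most common: 'ring' with frequency 3.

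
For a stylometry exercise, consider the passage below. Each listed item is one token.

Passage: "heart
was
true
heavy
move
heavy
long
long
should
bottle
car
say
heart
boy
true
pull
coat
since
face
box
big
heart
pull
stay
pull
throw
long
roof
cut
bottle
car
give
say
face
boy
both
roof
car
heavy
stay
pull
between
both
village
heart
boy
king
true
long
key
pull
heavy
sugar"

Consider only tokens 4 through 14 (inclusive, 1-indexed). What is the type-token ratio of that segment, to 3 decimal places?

Segment tokens 4–14: heavy, move, heavy, long, long, should, bottle, car, say, heart, boy
Segment N = 11, segment V = 9.
TTR = 9 / 11 = 0.818

0.818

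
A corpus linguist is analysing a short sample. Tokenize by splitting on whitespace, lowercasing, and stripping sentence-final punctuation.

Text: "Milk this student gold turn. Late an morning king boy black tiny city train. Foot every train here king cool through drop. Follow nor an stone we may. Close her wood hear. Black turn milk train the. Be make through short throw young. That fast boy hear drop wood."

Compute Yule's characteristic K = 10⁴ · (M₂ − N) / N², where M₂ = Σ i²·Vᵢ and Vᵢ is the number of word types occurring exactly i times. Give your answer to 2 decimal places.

Frequencies: train:3, milk:2, turn:2, an:2, king:2, boy:2, black:2, through:2, drop:2, wood:2, hear:2, this:1, student:1, gold:1, late:1, morning:1, tiny:1, city:1, foot:1, every:1, … (17 more, each freq 1)
N = 49. Frequency spectrum: V_1=26, V_2=10, V_3=1
M₂ = 1²·26 + 2²·10 + 3²·1 = 75
K = 10000 × (75 − 49) / 49² = 108.29

108.29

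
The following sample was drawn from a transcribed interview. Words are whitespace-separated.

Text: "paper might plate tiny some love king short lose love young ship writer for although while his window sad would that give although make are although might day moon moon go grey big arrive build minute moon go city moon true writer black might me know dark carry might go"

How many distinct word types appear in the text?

Distinct types: {although, are, arrive, big, black, build, carry, city, dark, day, for, give, go, grey, his, king, know, lose, love, make, me, might, minute, moon, paper, plate, sad, ship, short, some, that, tiny, true, while, window, would, writer, young}
V = 38

38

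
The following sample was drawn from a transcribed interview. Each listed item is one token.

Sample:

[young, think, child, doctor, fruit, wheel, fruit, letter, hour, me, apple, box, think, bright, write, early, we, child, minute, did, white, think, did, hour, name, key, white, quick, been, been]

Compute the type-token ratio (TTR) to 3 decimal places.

N = 30 tokens, V = 22 types.
TTR = V / N = 22 / 30 = 0.733

0.733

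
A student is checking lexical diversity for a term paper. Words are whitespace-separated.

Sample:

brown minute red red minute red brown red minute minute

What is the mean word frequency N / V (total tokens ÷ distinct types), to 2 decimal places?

N = 10 tokens, V = 3 types.
Mean frequency = N / V = 10 / 3 = 3.33

3.33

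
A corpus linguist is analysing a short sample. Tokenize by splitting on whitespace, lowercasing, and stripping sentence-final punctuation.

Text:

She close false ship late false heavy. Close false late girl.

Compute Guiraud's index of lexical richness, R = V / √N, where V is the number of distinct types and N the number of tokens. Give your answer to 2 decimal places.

2.11

N = 11, V = 7.
√N = 3.316625
R = 7 / 3.316625 = 2.11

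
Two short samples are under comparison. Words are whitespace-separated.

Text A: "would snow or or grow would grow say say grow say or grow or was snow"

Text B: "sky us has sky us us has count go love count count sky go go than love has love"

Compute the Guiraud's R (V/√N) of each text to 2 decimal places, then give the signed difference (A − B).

-0.11

A: V=6, N=16, R=1.50
B: V=7, N=19, R=1.61
Difference = 1.50 − 1.61 = -0.11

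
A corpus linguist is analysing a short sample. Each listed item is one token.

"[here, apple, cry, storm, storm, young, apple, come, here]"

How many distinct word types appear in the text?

Distinct types: {apple, come, cry, here, storm, young}
V = 6

6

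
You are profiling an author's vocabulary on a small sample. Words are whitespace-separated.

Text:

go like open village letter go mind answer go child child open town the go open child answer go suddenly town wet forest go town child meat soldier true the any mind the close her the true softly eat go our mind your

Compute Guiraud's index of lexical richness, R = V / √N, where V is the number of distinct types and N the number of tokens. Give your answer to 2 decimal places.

N = 43, V = 23.
√N = 6.557439
R = 23 / 6.557439 = 3.51

3.51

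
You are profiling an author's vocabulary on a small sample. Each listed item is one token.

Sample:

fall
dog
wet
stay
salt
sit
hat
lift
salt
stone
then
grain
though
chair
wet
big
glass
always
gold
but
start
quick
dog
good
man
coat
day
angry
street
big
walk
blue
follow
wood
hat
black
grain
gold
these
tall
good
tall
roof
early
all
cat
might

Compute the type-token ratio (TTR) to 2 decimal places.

0.81

N = 47 tokens, V = 38 types.
TTR = V / N = 38 / 47 = 0.81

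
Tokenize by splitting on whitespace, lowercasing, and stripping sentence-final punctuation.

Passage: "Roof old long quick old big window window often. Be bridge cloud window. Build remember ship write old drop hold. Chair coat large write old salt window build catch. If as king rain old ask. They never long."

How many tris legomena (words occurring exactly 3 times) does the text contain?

Frequencies: old:5, window:4, long:2, build:2, write:2, roof:1, quick:1, big:1, often:1, be:1, bridge:1, cloud:1, remember:1, ship:1, drop:1, hold:1, chair:1, coat:1, large:1, salt:1, … (8 more, each freq 1)
Words with frequency 3: (none)

0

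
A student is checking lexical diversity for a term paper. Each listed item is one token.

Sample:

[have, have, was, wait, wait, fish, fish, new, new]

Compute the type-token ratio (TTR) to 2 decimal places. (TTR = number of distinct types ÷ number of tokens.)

N = 9 tokens, V = 5 types.
TTR = V / N = 5 / 9 = 0.56

0.56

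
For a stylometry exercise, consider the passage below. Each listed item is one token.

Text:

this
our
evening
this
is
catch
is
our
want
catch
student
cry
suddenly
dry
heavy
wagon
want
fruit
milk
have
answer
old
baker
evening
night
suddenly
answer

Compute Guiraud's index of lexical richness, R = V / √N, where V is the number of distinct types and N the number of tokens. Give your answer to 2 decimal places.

N = 27, V = 19.
√N = 5.196152
R = 19 / 5.196152 = 3.66

3.66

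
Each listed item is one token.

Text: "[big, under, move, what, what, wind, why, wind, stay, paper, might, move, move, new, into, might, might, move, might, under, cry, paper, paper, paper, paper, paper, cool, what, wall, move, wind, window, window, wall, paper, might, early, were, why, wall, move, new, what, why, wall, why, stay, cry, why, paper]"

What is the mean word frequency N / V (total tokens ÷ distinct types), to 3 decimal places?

2.941

N = 50 tokens, V = 17 types.
Mean frequency = N / V = 50 / 17 = 2.941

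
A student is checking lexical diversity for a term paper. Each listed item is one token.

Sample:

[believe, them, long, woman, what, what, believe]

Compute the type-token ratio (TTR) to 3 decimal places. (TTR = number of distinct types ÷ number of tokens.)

0.714

N = 7 tokens, V = 5 types.
TTR = V / N = 5 / 7 = 0.714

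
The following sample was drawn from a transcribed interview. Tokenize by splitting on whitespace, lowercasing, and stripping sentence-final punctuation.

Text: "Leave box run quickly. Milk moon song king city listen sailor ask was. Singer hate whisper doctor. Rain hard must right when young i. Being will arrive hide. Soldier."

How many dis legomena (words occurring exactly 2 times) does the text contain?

Frequencies: leave:1, box:1, run:1, quickly:1, milk:1, moon:1, song:1, king:1, city:1, listen:1, sailor:1, ask:1, was:1, singer:1, hate:1, whisper:1, doctor:1, rain:1, hard:1, must:1, … (9 more, each freq 1)
Words with frequency 2: (none)

0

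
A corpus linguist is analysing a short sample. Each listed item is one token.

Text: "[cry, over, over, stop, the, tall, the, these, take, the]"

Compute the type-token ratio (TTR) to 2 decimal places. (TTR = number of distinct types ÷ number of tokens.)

0.70

N = 10 tokens, V = 7 types.
TTR = V / N = 7 / 10 = 0.70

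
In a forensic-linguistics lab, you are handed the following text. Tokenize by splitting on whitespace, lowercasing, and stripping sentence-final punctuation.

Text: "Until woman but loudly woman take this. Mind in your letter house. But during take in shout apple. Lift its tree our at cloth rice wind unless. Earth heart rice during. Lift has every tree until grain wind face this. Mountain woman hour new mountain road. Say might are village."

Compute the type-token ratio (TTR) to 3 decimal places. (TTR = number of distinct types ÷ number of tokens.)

0.740

N = 50 tokens, V = 37 types.
TTR = V / N = 37 / 50 = 0.740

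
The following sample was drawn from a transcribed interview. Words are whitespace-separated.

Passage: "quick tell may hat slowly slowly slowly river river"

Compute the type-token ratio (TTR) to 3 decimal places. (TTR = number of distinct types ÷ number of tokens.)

0.667

N = 9 tokens, V = 6 types.
TTR = V / N = 6 / 9 = 0.667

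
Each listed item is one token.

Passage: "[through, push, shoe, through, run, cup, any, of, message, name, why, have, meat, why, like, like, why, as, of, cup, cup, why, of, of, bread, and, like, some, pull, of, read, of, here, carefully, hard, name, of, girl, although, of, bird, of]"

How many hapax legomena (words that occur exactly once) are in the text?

Frequencies: of:9, why:4, cup:3, like:3, through:2, name:2, push:1, shoe:1, run:1, any:1, message:1, have:1, meat:1, as:1, bread:1, and:1, some:1, pull:1, read:1, here:1, … (5 more, each freq 1)
Hapax (freq=1): although, and, any, as, bird, bread, carefully, girl, hard, have, here, meat, message, pull, push, read, run, shoe, some

19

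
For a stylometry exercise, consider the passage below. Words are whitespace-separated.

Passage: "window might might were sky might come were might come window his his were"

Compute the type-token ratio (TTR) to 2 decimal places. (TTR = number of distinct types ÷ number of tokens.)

N = 14 tokens, V = 6 types.
TTR = V / N = 6 / 14 = 0.43

0.43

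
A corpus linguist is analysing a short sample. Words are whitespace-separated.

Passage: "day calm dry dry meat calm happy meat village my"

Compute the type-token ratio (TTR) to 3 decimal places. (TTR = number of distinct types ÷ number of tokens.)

N = 10 tokens, V = 7 types.
TTR = V / N = 7 / 10 = 0.700

0.700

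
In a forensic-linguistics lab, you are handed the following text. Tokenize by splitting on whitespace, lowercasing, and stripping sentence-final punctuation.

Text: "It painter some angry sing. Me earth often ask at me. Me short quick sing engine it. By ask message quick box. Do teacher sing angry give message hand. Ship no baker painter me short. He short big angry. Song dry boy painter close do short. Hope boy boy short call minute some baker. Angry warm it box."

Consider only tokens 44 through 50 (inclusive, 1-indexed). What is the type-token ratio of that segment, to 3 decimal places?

0.714

Segment tokens 44–50: close, do, short, hope, boy, boy, short
Segment N = 7, segment V = 5.
TTR = 5 / 7 = 0.714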